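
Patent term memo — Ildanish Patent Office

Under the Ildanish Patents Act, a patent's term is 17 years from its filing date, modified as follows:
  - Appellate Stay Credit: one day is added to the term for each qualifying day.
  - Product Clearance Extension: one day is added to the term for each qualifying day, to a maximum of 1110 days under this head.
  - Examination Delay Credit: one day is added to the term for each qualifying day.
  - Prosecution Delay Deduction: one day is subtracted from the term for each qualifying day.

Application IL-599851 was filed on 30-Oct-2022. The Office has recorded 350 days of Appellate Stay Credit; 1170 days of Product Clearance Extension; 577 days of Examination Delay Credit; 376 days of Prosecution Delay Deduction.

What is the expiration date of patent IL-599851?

Base term: filing date + 17 years → 30 October 2039.
Appellate Stay Credit: +350 days → 14 October 2040.
Product Clearance Extension: 1170 days claimed exceeds the 1110-day cap, so +1110 days → 29 October 2043.
Examination Delay Credit: +577 days → 28 May 2045.
Prosecution Delay Deduction: −376 days → 17 May 2044.

2044-05-17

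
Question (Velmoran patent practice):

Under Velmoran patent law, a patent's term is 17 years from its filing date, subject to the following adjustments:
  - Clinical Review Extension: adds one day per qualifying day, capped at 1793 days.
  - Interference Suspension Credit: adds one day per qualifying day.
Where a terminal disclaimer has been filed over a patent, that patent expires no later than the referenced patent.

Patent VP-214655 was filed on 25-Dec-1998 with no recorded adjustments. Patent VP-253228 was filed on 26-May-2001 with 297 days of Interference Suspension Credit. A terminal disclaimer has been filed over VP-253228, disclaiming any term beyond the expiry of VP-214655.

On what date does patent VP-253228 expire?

2015-12-25

Natural term of VP-253228:
  Base: filing + 17 years → 26 May 2018.
  Interference Suspension Credit: +297 days → 19 March 2019.
Expiry of referenced patent VP-214655:
  Base: filing + 17 years → 25 December 2015.
Terminal disclaimer: VP-253228 expires on the earlier of 19 March 2019 and 25 December 2015.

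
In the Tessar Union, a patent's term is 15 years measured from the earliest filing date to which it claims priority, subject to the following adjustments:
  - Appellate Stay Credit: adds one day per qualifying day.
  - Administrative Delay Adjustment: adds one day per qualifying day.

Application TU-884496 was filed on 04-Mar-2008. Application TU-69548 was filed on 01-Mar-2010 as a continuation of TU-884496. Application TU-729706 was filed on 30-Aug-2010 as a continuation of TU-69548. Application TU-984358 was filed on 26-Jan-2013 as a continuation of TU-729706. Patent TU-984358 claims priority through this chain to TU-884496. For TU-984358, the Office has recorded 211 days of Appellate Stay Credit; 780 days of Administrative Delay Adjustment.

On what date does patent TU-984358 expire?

Earliest priority filing: 4 March 2008.
Base term: 4 March 2008 + 15 years → 4 March 2023.
Appellate Stay Credit: +211 days → 1 October 2023.
Administrative Delay Adjustment: +780 days → 19 November 2025.

2025-11-19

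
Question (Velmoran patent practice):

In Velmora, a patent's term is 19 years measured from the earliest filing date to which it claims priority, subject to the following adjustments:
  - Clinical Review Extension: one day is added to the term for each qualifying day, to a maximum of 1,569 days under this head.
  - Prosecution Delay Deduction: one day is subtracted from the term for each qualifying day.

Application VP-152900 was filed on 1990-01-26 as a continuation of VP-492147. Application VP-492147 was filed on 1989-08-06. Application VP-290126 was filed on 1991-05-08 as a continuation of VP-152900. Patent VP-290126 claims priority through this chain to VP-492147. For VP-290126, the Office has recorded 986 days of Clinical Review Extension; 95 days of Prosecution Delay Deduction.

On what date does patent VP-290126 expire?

Earliest priority filing: 6 August 1989.
Base term: 6 August 1989 + 19 years → 6 August 2008.
Clinical Review Extension: 986 days (within the 1569-day cap) → +986 days → 19 April 2011.
Prosecution Delay Deduction: −95 days → 14 January 2011.

January 14, 2011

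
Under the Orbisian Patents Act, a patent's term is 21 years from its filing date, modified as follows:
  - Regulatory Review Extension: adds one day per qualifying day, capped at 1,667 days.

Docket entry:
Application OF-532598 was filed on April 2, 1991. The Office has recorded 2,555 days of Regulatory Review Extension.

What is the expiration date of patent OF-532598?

2016-10-25

Base term: filing date + 21 years → 2 April 2012.
Regulatory Review Extension: 2555 days claimed exceeds the 1667-day cap, so +1667 days → 25 October 2016.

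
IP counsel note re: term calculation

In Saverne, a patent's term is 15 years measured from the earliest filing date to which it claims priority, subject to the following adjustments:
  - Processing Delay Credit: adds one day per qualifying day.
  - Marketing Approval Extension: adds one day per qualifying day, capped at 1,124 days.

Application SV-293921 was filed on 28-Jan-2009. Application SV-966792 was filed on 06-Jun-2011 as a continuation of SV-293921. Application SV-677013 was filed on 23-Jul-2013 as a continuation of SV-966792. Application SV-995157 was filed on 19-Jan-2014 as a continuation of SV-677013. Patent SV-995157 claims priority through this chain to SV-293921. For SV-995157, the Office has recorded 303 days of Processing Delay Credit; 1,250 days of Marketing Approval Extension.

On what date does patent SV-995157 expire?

Earliest priority filing: 28 January 2009.
Base term: 28 January 2009 + 15 years → 28 January 2024.
Processing Delay Credit: +303 days → 26 November 2024.
Marketing Approval Extension: 1250 days claimed exceeds the 1124-day cap, so +1124 days → 25 December 2027.

December 25, 2027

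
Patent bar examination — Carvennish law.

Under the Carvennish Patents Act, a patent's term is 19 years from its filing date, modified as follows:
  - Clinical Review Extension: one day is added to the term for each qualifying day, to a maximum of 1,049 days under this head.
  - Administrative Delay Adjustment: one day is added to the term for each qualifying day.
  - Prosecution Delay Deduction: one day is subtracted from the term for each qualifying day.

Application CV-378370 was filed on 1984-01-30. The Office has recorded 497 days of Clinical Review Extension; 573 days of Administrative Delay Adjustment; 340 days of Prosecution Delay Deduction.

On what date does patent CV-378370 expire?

Base term: filing date + 19 years → 30 January 2003.
Clinical Review Extension: 497 days (within the 1049-day cap) → +497 days → 10 June 2004.
Administrative Delay Adjustment: +573 days → 4 January 2006.
Prosecution Delay Deduction: −340 days → 29 January 2005.

January 29, 2005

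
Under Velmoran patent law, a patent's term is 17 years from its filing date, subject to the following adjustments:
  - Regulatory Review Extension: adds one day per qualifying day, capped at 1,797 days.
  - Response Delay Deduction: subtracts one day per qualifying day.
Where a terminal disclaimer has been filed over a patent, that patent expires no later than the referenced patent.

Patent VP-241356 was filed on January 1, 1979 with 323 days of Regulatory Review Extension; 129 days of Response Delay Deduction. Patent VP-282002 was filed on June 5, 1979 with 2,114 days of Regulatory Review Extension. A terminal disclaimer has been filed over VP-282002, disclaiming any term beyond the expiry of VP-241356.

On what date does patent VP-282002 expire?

Natural term of VP-282002:
  Base: filing + 17 years → 5 June 1996.
  Regulatory Review Extension: 2114 days claimed exceeds the 1797-day cap, so +1797 days → 7 May 2001.
Expiry of referenced patent VP-241356:
  Base: filing + 17 years → 1 January 1996.
  Regulatory Review Extension: 323 days (within the 1797-day cap) → +323 days → 19 November 1996.
  Response Delay Deduction: −129 days → 13 July 1996.
Terminal disclaimer: VP-282002 expires on the earlier of 7 May 2001 and 13 July 1996.

July 13, 1996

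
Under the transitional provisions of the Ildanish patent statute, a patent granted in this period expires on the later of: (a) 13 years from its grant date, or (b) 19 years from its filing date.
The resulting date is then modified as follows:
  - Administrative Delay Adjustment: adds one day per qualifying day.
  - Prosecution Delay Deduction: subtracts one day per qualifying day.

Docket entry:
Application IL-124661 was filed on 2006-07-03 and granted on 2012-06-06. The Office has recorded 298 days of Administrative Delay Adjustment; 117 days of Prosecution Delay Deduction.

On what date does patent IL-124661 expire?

December 31, 2025

(a) grant + 13 years → 6 June 2025.
(b) filing + 19 years → 3 July 2025.
Later of the two: 3 July 2025.
Administrative Delay Adjustment: +298 days → 27 April 2026.
Prosecution Delay Deduction: −117 days → 31 December 2025.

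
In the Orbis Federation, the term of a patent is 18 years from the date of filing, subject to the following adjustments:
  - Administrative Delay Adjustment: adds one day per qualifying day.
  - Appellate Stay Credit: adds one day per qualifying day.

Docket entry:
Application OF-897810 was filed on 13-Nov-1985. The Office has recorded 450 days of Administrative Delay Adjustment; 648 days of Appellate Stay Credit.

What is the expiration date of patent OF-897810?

2006-11-15

Base term: filing date + 18 years → 13 November 2003.
Administrative Delay Adjustment: +450 days → 5 February 2005.
Appellate Stay Credit: +648 days → 15 November 2006.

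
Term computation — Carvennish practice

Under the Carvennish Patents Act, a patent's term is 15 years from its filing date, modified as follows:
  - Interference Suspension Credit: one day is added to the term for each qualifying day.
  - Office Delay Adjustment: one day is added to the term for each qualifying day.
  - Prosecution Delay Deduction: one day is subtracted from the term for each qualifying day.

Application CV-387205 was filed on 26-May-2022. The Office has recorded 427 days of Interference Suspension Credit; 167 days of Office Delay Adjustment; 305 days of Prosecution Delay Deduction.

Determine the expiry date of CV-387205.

Base term: filing date + 15 years → 26 May 2037.
Interference Suspension Credit: +427 days → 27 July 2038.
Office Delay Adjustment: +167 days → 10 January 2039.
Prosecution Delay Deduction: −305 days → 11 March 2038.

March 11, 2038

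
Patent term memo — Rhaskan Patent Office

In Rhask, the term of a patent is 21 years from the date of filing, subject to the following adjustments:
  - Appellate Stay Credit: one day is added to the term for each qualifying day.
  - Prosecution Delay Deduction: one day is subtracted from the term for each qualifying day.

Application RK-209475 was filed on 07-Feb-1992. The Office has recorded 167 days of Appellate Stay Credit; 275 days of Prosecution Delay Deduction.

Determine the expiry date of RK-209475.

2012-10-22

Base term: filing date + 21 years → 7 February 2013.
Appellate Stay Credit: +167 days → 24 July 2013.
Prosecution Delay Deduction: −275 days → 22 October 2012.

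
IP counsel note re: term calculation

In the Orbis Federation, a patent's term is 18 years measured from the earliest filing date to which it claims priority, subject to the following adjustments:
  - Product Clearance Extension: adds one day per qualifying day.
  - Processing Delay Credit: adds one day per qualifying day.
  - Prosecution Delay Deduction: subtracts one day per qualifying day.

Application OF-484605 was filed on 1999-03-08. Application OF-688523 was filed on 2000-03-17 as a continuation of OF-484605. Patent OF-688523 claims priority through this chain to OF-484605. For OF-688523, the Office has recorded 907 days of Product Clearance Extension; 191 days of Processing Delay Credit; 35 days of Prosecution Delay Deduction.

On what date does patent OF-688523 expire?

2020-02-04

Earliest priority filing: 8 March 1999.
Base term: 8 March 1999 + 18 years → 8 March 2017.
Product Clearance Extension: +907 days → 1 September 2019.
Processing Delay Credit: +191 days → 10 March 2020.
Prosecution Delay Deduction: −35 days → 4 February 2020.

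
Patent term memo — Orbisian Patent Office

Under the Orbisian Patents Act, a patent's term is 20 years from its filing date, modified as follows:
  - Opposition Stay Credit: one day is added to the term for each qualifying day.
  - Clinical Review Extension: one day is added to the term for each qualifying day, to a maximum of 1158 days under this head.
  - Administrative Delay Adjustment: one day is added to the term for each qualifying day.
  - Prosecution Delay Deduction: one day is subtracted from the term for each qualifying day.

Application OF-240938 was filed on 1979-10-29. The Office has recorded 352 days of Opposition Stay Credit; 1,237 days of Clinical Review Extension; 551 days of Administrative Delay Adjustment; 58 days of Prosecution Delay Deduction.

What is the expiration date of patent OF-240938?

2005-04-23

Base term: filing date + 20 years → 29 October 1999.
Opposition Stay Credit: +352 days → 15 October 2000.
Clinical Review Extension: 1237 days claimed exceeds the 1158-day cap, so +1158 days → 17 December 2003.
Administrative Delay Adjustment: +551 days → 20 June 2005.
Prosecution Delay Deduction: −58 days → 23 April 2005.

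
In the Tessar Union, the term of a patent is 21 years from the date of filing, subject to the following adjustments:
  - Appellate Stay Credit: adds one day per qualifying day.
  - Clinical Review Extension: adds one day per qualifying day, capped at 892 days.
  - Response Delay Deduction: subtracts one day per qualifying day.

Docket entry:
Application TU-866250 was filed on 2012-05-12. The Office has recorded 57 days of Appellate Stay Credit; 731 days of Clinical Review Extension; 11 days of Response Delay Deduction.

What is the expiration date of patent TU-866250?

Base term: filing date + 21 years → 12 May 2033.
Appellate Stay Credit: +57 days → 8 July 2033.
Clinical Review Extension: 731 days (within the 892-day cap) → +731 days → 9 July 2035.
Response Delay Deduction: −11 days → 28 June 2035.

June 28, 2035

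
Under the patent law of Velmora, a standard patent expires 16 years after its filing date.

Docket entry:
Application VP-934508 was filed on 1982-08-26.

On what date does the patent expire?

Filing date + 16 years → 26 August 1998.

August 26, 1998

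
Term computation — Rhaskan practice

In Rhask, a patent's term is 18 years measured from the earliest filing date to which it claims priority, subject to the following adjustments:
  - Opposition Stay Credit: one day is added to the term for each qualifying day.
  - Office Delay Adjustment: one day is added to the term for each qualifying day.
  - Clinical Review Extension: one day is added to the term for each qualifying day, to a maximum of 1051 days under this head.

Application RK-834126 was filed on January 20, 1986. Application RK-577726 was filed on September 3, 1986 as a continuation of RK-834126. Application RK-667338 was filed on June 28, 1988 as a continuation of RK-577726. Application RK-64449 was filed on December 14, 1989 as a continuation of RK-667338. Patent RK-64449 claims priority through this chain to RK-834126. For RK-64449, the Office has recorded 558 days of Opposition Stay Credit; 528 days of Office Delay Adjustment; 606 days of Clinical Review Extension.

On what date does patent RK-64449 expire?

Earliest priority filing: 20 January 1986.
Base term: 20 January 1986 + 18 years → 20 January 2004.
Opposition Stay Credit: +558 days → 31 July 2005.
Office Delay Adjustment: +528 days → 10 January 2007.
Clinical Review Extension: 606 days (within the 1051-day cap) → +606 days → 7 September 2008.

2008-09-07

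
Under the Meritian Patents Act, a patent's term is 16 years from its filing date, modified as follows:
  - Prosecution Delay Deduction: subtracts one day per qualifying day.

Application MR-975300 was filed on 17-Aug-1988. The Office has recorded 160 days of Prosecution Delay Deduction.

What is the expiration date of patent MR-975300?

2004-03-10

Base term: filing date + 16 years → 17 August 2004.
Prosecution Delay Deduction: −160 days → 10 March 2004.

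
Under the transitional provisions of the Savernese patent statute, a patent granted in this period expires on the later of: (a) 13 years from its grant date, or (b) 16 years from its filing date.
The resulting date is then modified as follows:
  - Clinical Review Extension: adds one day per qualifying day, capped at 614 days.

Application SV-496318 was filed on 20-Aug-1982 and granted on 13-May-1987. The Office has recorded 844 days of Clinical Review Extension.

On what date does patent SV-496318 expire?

2002-01-17

(a) grant + 13 years → 13 May 2000.
(b) filing + 16 years → 20 August 1998.
Later of the two: 13 May 2000.
Clinical Review Extension: 844 days claimed exceeds the 614-day cap, so +614 days → 17 January 2002.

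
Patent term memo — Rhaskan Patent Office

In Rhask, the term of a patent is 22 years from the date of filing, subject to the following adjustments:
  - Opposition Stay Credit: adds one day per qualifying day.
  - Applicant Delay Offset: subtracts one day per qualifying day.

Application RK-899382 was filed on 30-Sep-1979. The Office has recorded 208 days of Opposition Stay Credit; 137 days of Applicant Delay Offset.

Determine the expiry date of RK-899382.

Base term: filing date + 22 years → 30 September 2001.
Opposition Stay Credit: +208 days → 26 April 2002.
Applicant Delay Offset: −137 days → 10 December 2001.

December 10, 2001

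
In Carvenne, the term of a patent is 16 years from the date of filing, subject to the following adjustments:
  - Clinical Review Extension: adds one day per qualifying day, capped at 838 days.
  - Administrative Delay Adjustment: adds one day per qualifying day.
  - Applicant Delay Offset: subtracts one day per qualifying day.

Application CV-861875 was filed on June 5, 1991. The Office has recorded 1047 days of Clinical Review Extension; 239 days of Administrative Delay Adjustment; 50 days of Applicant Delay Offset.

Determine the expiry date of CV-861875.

Base term: filing date + 16 years → 5 June 2007.
Clinical Review Extension: 1047 days claimed exceeds the 838-day cap, so +838 days → 20 September 2009.
Administrative Delay Adjustment: +239 days → 17 May 2010.
Applicant Delay Offset: −50 days → 28 March 2010.

2010-03-28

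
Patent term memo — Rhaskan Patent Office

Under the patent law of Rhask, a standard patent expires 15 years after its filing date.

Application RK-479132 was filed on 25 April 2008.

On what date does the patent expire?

2023-04-25

Filing date + 15 years → 25 April 2023.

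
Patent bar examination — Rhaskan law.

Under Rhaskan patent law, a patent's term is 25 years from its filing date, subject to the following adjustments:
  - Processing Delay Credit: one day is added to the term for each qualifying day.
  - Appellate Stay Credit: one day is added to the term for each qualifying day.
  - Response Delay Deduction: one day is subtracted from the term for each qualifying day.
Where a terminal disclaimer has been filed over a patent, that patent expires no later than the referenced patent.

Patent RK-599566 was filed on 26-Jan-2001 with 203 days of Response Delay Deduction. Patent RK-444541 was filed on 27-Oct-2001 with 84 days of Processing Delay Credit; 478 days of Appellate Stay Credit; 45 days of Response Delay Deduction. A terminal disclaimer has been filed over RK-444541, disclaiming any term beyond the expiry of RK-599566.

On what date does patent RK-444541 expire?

2025-07-07

Natural term of RK-444541:
  Base: filing + 25 years → 27 October 2026.
  Processing Delay Credit: +84 days → 19 January 2027.
  Appellate Stay Credit: +478 days → 11 May 2028.
  Response Delay Deduction: −45 days → 27 March 2028.
Expiry of referenced patent RK-599566:
  Base: filing + 25 years → 26 January 2026.
  Response Delay Deduction: −203 days → 7 July 2025.
Terminal disclaimer: RK-444541 expires on the earlier of 27 March 2028 and 7 July 2025.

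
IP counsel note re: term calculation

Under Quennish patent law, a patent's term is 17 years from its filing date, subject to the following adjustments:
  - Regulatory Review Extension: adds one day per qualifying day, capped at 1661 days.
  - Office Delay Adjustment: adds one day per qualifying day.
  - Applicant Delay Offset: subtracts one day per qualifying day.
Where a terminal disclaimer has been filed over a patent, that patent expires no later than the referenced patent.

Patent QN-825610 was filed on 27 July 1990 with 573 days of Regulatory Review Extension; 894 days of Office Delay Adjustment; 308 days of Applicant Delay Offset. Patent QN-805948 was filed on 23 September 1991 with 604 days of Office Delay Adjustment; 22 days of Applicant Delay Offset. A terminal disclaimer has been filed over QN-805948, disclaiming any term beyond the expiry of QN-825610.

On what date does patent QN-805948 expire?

April 28, 2010

Natural term of QN-805948:
  Base: filing + 17 years → 23 September 2008.
  Office Delay Adjustment: +604 days → 20 May 2010.
  Applicant Delay Offset: −22 days → 28 April 2010.
Expiry of referenced patent QN-825610:
  Base: filing + 17 years → 27 July 2007.
  Regulatory Review Extension: 573 days (within the 1661-day cap) → +573 days → 19 February 2009.
  Office Delay Adjustment: +894 days → 2 August 2011.
  Applicant Delay Offset: −308 days → 28 September 2010.
Terminal disclaimer: QN-805948 expires on the earlier of 28 April 2010 and 28 September 2010.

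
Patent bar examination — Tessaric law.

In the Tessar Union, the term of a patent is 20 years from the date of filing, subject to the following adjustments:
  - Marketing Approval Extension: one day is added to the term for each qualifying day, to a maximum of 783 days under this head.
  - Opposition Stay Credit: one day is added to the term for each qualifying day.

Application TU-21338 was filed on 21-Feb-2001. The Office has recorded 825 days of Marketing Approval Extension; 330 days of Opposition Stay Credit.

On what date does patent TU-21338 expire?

Base term: filing date + 20 years → 21 February 2021.
Marketing Approval Extension: 825 days claimed exceeds the 783-day cap, so +783 days → 15 April 2023.
Opposition Stay Credit: +330 days → 10 March 2024.

2024-03-10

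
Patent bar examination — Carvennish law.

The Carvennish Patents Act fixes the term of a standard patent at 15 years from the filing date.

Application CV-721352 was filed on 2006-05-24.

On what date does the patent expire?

Filing date + 15 years → 24 May 2021.

2021-05-24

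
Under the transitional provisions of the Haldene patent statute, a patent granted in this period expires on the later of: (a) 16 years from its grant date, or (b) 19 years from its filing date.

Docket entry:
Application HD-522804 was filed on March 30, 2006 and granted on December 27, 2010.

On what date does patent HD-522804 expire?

2026-12-27

(a) grant + 16 years → 27 December 2026.
(b) filing + 19 years → 30 March 2025.
Later of the two: 27 December 2026.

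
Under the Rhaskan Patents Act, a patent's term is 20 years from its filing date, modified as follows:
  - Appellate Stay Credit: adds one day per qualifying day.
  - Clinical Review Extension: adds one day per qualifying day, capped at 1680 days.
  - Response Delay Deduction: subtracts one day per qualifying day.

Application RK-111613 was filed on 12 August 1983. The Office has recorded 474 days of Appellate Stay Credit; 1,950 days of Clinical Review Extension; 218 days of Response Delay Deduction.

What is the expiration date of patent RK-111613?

Base term: filing date + 20 years → 12 August 2003.
Appellate Stay Credit: +474 days → 28 November 2004.
Clinical Review Extension: 1950 days claimed exceeds the 1680-day cap, so +1680 days → 5 July 2009.
Response Delay Deduction: −218 days → 29 November 2008.

November 29, 2008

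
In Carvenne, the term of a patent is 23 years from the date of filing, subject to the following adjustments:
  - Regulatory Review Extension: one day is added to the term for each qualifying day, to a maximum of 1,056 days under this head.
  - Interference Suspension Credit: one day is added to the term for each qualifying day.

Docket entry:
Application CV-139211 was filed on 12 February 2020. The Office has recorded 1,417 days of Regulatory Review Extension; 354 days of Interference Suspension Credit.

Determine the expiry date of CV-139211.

2046-12-23

Base term: filing date + 23 years → 12 February 2043.
Regulatory Review Extension: 1417 days claimed exceeds the 1056-day cap, so +1056 days → 3 January 2046.
Interference Suspension Credit: +354 days → 23 December 2046.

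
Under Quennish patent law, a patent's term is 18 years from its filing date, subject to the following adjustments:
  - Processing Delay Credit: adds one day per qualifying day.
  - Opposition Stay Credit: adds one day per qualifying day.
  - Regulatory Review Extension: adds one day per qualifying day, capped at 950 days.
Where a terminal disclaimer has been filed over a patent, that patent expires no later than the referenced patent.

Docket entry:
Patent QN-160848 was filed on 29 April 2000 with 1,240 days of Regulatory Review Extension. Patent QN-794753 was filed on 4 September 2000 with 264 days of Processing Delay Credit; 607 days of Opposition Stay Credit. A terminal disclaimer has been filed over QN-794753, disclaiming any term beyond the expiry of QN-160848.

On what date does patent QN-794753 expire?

Natural term of QN-794753:
  Base: filing + 18 years → 4 September 2018.
  Processing Delay Credit: +264 days → 26 May 2019.
  Opposition Stay Credit: +607 days → 22 January 2021.
Expiry of referenced patent QN-160848:
  Base: filing + 18 years → 29 April 2018.
  Regulatory Review Extension: 1240 days claimed exceeds the 950-day cap, so +950 days → 4 December 2020.
Terminal disclaimer: QN-794753 expires on the earlier of 22 January 2021 and 4 December 2020.

December 4, 2020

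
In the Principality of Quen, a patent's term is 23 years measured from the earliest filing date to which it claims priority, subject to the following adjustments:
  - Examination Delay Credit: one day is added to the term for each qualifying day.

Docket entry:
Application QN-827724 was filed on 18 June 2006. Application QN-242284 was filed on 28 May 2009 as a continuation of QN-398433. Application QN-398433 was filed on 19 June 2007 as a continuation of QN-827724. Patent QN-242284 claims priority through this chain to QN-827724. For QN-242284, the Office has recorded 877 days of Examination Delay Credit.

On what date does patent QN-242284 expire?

November 12, 2031

Earliest priority filing: 18 June 2006.
Base term: 18 June 2006 + 23 years → 18 June 2029.
Examination Delay Credit: +877 days → 12 November 2031.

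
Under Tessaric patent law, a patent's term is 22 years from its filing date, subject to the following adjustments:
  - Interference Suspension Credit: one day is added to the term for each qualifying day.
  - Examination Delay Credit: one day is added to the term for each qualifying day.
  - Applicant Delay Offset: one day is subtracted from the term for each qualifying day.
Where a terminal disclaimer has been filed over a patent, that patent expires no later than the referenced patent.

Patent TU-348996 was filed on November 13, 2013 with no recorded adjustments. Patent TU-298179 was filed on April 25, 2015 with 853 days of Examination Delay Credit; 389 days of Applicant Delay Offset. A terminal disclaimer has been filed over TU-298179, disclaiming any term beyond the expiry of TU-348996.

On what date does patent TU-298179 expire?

2035-11-13

Natural term of TU-298179:
  Base: filing + 22 years → 25 April 2037.
  Examination Delay Credit: +853 days → 26 August 2039.
  Applicant Delay Offset: −389 days → 2 August 2038.
Expiry of referenced patent TU-348996:
  Base: filing + 22 years → 13 November 2035.
Terminal disclaimer: TU-298179 expires on the earlier of 2 August 2038 and 13 November 2035.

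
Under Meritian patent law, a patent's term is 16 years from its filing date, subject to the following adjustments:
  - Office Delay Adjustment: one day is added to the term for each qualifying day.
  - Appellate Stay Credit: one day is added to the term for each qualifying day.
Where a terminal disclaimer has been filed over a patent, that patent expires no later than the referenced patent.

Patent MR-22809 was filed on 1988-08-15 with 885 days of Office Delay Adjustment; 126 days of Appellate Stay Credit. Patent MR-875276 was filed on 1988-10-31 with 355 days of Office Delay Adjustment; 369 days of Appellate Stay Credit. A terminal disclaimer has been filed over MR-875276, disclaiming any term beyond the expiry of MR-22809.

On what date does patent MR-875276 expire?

2006-10-25

Natural term of MR-875276:
  Base: filing + 16 years → 31 October 2004.
  Office Delay Adjustment: +355 days → 21 October 2005.
  Appellate Stay Credit: +369 days → 25 October 2006.
Expiry of referenced patent MR-22809:
  Base: filing + 16 years → 15 August 2004.
  Office Delay Adjustment: +885 days → 17 January 2007.
  Appellate Stay Credit: +126 days → 23 May 2007.
Terminal disclaimer: MR-875276 expires on the earlier of 25 October 2006 and 23 May 2007.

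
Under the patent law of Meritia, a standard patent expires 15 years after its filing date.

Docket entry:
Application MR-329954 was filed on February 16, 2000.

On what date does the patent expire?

Filing date + 15 years → 16 February 2015.

2015-02-16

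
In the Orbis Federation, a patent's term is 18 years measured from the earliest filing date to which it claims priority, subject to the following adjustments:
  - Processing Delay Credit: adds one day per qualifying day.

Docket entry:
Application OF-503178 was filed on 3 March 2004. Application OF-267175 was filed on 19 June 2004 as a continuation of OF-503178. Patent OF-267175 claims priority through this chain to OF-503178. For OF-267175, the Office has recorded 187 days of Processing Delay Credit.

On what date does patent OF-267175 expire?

2022-09-06

Earliest priority filing: 3 March 2004.
Base term: 3 March 2004 + 18 years → 3 March 2022.
Processing Delay Credit: +187 days → 6 September 2022.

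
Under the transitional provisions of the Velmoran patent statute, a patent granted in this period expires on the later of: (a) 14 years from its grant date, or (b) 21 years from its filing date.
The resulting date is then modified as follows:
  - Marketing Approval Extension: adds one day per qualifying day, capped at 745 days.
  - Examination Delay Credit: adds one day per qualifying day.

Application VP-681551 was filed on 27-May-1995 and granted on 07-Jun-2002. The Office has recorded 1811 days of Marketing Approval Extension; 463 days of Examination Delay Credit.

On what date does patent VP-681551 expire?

(a) grant + 14 years → 7 June 2016.
(b) filing + 21 years → 27 May 2016.
Later of the two: 7 June 2016.
Marketing Approval Extension: 1811 days claimed exceeds the 745-day cap, so +745 days → 22 June 2018.
Examination Delay Credit: +463 days → 28 September 2019.

2019-09-28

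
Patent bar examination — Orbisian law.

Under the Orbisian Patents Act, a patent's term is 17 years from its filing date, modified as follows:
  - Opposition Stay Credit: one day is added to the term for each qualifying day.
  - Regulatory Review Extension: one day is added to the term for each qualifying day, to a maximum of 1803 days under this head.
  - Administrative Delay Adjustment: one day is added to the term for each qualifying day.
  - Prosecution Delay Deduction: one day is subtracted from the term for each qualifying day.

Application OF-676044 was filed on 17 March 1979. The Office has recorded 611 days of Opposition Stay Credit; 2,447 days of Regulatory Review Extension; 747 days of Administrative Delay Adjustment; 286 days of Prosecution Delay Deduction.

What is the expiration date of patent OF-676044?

Base term: filing date + 17 years → 17 March 1996.
Opposition Stay Credit: +611 days → 18 November 1997.
Regulatory Review Extension: 2447 days claimed exceeds the 1803-day cap, so +1803 days → 26 October 2002.
Administrative Delay Adjustment: +747 days → 11 November 2004.
Prosecution Delay Deduction: −286 days → 30 January 2004.

January 30, 2004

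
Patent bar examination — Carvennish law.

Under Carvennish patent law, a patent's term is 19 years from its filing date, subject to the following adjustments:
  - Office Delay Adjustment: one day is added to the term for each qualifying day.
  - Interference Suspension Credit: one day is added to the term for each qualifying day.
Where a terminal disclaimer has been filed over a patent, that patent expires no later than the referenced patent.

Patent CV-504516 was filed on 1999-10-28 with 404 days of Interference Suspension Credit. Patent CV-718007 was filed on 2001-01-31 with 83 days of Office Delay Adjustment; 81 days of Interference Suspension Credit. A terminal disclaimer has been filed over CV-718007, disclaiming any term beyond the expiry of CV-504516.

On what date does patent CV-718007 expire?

2019-12-06

Natural term of CV-718007:
  Base: filing + 19 years → 31 January 2020.
  Office Delay Adjustment: +83 days → 23 April 2020.
  Interference Suspension Credit: +81 days → 13 July 2020.
Expiry of referenced patent CV-504516:
  Base: filing + 19 years → 28 October 2018.
  Interference Suspension Credit: +404 days → 6 December 2019.
Terminal disclaimer: CV-718007 expires on the earlier of 13 July 2020 and 6 December 2019.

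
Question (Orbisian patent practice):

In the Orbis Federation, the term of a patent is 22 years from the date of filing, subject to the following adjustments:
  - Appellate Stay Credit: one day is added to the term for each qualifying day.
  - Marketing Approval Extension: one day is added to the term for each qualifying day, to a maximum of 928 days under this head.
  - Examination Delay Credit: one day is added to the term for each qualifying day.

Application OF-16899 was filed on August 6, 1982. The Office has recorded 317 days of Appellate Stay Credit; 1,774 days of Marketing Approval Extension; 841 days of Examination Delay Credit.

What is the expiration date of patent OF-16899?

Base term: filing date + 22 years → 6 August 2004.
Appellate Stay Credit: +317 days → 19 June 2005.
Marketing Approval Extension: 1774 days claimed exceeds the 928-day cap, so +928 days → 3 January 2008.
Examination Delay Credit: +841 days → 23 April 2010.

April 23, 2010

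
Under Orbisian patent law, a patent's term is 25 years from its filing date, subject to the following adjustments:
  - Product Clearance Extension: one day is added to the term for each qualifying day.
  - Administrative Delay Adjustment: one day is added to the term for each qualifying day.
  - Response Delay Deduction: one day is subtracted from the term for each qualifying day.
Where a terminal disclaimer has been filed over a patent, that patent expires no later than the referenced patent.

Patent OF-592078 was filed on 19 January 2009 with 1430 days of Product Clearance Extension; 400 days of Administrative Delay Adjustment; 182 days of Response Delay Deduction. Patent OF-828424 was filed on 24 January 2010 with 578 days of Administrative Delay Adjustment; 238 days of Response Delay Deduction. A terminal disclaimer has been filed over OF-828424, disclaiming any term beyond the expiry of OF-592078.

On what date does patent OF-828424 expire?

Natural term of OF-828424:
  Base: filing + 25 years → 24 January 2035.
  Administrative Delay Adjustment: +578 days → 24 August 2036.
  Response Delay Deduction: −238 days → 30 December 2035.
Expiry of referenced patent OF-592078:
  Base: filing + 25 years → 19 January 2034.
  Product Clearance Extension: +1430 days → 19 December 2037.
  Administrative Delay Adjustment: +400 days → 23 January 2039.
  Response Delay Deduction: −182 days → 25 July 2038.
Terminal disclaimer: OF-828424 expires on the earlier of 30 December 2035 and 25 July 2038.

December 30, 2035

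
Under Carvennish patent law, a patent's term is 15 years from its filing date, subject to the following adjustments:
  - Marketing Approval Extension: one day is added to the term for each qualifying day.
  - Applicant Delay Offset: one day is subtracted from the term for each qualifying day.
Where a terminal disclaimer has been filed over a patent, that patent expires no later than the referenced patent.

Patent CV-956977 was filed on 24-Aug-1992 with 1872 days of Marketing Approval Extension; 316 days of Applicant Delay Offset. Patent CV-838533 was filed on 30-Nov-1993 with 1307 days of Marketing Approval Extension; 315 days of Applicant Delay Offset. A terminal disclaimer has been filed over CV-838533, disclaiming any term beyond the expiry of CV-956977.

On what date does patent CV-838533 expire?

2011-08-19

Natural term of CV-838533:
  Base: filing + 15 years → 30 November 2008.
  Marketing Approval Extension: +1307 days → 29 June 2012.
  Applicant Delay Offset: −315 days → 19 August 2011.
Expiry of referenced patent CV-956977:
  Base: filing + 15 years → 24 August 2007.
  Marketing Approval Extension: +1872 days → 8 October 2012.
  Applicant Delay Offset: −316 days → 27 November 2011.
Terminal disclaimer: CV-838533 expires on the earlier of 19 August 2011 and 27 November 2011.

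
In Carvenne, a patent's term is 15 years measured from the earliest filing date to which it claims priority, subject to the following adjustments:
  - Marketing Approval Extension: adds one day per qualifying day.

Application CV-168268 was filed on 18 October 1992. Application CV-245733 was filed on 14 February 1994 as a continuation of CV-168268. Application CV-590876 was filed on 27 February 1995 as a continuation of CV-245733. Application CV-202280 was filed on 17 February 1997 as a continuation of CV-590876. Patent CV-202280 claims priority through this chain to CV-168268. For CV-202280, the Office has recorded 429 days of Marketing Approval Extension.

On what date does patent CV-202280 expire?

Earliest priority filing: 18 October 1992.
Base term: 18 October 1992 + 15 years → 18 October 2007.
Marketing Approval Extension: +429 days → 20 December 2008.

December 20, 2008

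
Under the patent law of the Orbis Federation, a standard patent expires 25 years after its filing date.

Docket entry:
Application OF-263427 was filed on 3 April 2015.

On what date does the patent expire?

April 3, 2040

Filing date + 25 years → 3 April 2040.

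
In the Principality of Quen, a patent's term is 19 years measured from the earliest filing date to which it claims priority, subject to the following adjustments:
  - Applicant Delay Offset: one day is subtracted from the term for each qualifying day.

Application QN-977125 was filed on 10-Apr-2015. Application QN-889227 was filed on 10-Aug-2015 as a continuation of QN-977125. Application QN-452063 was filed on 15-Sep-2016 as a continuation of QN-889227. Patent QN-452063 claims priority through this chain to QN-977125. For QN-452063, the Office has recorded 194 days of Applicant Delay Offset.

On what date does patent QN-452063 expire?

Earliest priority filing: 10 April 2015.
Base term: 10 April 2015 + 19 years → 10 April 2034.
Applicant Delay Offset: −194 days → 28 September 2033.

2033-09-28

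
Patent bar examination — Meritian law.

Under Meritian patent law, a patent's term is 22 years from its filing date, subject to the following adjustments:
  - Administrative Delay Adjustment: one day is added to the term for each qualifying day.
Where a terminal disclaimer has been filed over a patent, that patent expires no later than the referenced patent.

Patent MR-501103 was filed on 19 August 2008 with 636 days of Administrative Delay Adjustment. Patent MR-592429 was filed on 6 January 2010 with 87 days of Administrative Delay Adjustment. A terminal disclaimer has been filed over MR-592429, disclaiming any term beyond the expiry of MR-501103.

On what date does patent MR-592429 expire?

Natural term of MR-592429:
  Base: filing + 22 years → 6 January 2032.
  Administrative Delay Adjustment: +87 days → 2 April 2032.
Expiry of referenced patent MR-501103:
  Base: filing + 22 years → 19 August 2030.
  Administrative Delay Adjustment: +636 days → 16 May 2032.
Terminal disclaimer: MR-592429 expires on the earlier of 2 April 2032 and 16 May 2032.

April 2, 2032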